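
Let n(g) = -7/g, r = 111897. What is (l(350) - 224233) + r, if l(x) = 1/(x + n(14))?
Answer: -78522862/699 ≈ -1.1234e+5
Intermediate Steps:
l(x) = 1/(-½ + x) (l(x) = 1/(x - 7/14) = 1/(x - 7*1/14) = 1/(x - ½) = 1/(-½ + x))
(l(350) - 224233) + r = (2/(-1 + 2*350) - 224233) + 111897 = (2/(-1 + 700) - 224233) + 111897 = (2/699 - 224233) + 111897 = -156738865/699 + 111897 = -78522862/699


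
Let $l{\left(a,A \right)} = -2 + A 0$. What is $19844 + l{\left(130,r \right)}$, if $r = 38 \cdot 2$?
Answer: $19842$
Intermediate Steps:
$r = 76$
$l{\left(a,A \right)} = -2$ ($l{\left(a,A \right)} = -2 + 0 = -2$)
$19844 + l{\left(130,r \right)} = 19844 - 2 = 19842$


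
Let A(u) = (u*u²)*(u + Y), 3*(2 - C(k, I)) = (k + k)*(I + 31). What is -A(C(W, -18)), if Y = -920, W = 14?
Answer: -143062296016/81 ≈ -1.7662e+9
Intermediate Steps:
C(k, I) = 2 - 2*k*(31 + I)/3 (C(k, I) = 2 - (k + k)*(I + 31)/3 = 2 - 2*k*(31 + I)/3)
A(u) = u³*(-920 + u) (A(u) = (u*u²)*(u - 920) = u³*(-920 + u))
-A(C(W, -18)) = -(2 - 62/3*14 - ⅔*(-18)*14)³*(-920 + (2 - 62/3*14 - ⅔*(-18)*14)) = -(2 - 868/3 + 168)³*(-920 + (2 - 868/3 + 168)) = -(-358/3)³*(-920 - 358/3) = -(-45882712)*(-3118)/(27*3) = -1*143062296016/81 = -143062296016/81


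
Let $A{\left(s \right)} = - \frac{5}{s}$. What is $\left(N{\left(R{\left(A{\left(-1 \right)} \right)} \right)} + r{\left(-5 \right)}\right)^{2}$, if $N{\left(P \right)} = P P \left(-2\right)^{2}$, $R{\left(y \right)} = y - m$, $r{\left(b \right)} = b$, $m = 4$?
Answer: $1$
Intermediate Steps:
$R{\left(y \right)} = -4 + y$ ($R{\left(y \right)} = y - 4 = -4 + y$)
$N{\left(P \right)} = 4 P^{2}$ ($N{\left(P \right)} = P^{2} \cdot 4 = 4 P^{2}$)
$\left(N{\left(R{\left(A{\left(-1 \right)} \right)} \right)} + r{\left(-5 \right)}\right)^{2} = \left(4 \left(-4 - \frac{5}{-1}\right)^{2} - 5\right)^{2} = \left(4 \left(-4 - -5\right)^{2} - 5\right)^{2} = \left(4 \left(-4 + 5\right)^{2} - 5\right)^{2} = \left(4 \cdot 1^{2} - 5\right)^{2} = \left(4 \cdot 1 - 5\right)^{2} = \left(4 - 5\right)^{2} = \left(-1\right)^{2} = 1$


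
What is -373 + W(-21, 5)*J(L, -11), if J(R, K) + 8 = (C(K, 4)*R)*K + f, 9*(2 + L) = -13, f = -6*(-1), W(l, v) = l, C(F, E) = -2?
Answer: 3781/3 ≈ 1260.3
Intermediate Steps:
f = 6
L = -31/9 (L = -2 + (1/9)*(-13) = -2 - 13/9 = -31/9 ≈ -3.4444)
J(R, K) = -2 - 2*K*R (J(R, K) = -8 + ((-2*R)*K + 6) = -8 + (-2*K*R + 6) = -8 + (6 - 2*K*R) = -2 - 2*K*R)
-373 + W(-21, 5)*J(L, -11) = -373 - 21*(-2 - 2*(-11)*(-31/9)) = -373 - 21*(-2 - 682/9) = -373 - 21*(-700/9) = -373 + 4900/3 = 3781/3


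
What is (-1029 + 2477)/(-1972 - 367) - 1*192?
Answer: -450536/2339 ≈ -192.62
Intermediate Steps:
(-1029 + 2477)/(-1972 - 367) - 1*192 = 1448/(-2339) - 192 = 1448*(-1/2339) - 192 = -1448/2339 - 192 = -450536/2339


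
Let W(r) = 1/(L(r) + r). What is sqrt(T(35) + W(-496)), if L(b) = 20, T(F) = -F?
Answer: I*sqrt(1982659)/238 ≈ 5.9163*I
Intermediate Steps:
W(r) = 1/(20 + r)
sqrt(T(35) + W(-496)) = sqrt(-1*35 + 1/(20 - 496)) = sqrt(-35 + 1/(-476)) = sqrt(-35 - 1/476) = sqrt(-16661/476) = I*sqrt(1982659)/238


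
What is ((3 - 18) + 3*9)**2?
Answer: 144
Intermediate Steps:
((3 - 18) + 3*9)**2 = (-15 + 27)**2 = 12**2 = 144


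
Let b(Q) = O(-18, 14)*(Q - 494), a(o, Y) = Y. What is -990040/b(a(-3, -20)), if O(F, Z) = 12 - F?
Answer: 49502/771 ≈ 64.205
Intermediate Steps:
b(Q) = -14820 + 30*Q (b(Q) = (12 - 1*(-18))*(Q - 494) = (12 + 18)*(-494 + Q) = 30*(-494 + Q) = -14820 + 30*Q)
-990040/b(a(-3, -20)) = -990040/(-14820 + 30*(-20)) = -990040/(-14820 - 600) = -990040/(-15420) = -990040*(-1/15420) = 49502/771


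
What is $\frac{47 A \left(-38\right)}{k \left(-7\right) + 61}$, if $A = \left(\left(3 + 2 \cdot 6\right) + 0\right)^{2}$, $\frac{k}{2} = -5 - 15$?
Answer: $- \frac{401850}{341} \approx -1178.4$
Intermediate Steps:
$k = -40$ ($k = 2 \left(-5 - 15\right) = 2 \left(-20\right) = -40$)
$A = 225$ ($A = \left(\left(3 + 12\right) + 0\right)^{2} = \left(15 + 0\right)^{2} = 15^{2} = 225$)
$\frac{47 A \left(-38\right)}{k \left(-7\right) + 61} = \frac{47 \cdot 225 \left(-38\right)}{\left(-40\right) \left(-7\right) + 61} = \frac{10575 \left(-38\right)}{280 + 61} = - \frac{401850}{341}$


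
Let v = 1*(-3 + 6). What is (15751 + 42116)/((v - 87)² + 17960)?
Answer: 57867/25016 ≈ 2.3132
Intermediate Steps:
v = 3 (v = 1*3 = 3)
(15751 + 42116)/((v - 87)² + 17960) = (15751 + 42116)/((3 - 87)² + 17960) = 57867/((-84)² + 17960) = 57867/(7056 + 17960) = 57867/25016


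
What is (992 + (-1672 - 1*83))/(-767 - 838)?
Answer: 763/1605 ≈ 0.47539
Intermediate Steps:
(992 + (-1672 - 1*83))/(-767 - 838) = (992 + (-1672 - 83))/(-1605) = (992 - 1755)*(-1/1605) = -763*(-1/1605) = 763/1605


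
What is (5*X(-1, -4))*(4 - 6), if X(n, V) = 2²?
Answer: -40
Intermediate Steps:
X(n, V) = 4
(5*X(-1, -4))*(4 - 6) = (5*4)*(4 - 6) = 20*(-2) = -40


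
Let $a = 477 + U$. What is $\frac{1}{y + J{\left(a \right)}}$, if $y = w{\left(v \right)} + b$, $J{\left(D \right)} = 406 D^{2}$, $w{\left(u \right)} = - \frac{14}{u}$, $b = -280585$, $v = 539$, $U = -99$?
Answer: $\frac{77}{4445234561} \approx 1.7322 \cdot 10^{-8}$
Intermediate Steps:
$a = 378$ ($a = 477 - 99 = 378$)
$y = - \frac{21605047}{77}$ ($y = - \frac{14}{539} - 280585 = \left(-14\right) \frac{1}{539} - 280585 = - \frac{2}{77} - 280585 = - \frac{21605047}{77} \approx -2.8059 \cdot 10^{5}$)
$\frac{1}{y + J{\left(a \right)}} = \frac{1}{- \frac{21605047}{77} + 406 \cdot 378^{2}} = \frac{1}{- \frac{21605047}{77} + 406 \cdot 142884} = \frac{1}{- \frac{21605047}{77} + 58010904} = \frac{1}{\frac{4445234561}{77}} = \frac{77}{4445234561}$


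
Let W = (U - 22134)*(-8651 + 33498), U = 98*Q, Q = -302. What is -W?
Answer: 1285335310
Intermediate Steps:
U = -29596 (U = 98*(-302) = -29596)
W = -1285335310 (W = (-29596 - 22134)*(-8651 + 33498) = -51730*24847 = -1285335310)
-W = -1*(-1285335310) = 1285335310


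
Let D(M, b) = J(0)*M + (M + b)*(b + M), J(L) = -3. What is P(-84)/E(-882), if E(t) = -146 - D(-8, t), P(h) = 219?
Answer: -73/264090 ≈ -0.00027642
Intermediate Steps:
D(M, b) = (M + b)² - 3*M (D(M, b) = -3*M + (M + b)*(b + M) = -3*M + (M + b)*(M + b) = -3*M + (M + b)² = (M + b)² - 3*M)
E(t) = -170 - (-8 + t)² (E(t) = -146 - ((-8 + t)² - 3*(-8)) = -146 - ((-8 + t)² + 24) = -146 - (24 + (-8 + t)²) = -146 + (-24 - (-8 + t)²) = -170 - (-8 + t)²)
P(-84)/E(-882) = 219/(-170 - (-8 - 882)²) = 219/(-170 - 1*(-890)²) = 219/(-170 - 1*792100) = 219/(-170 - 792100) = 219/(-792270) = 219*(-1/792270) = -73/264090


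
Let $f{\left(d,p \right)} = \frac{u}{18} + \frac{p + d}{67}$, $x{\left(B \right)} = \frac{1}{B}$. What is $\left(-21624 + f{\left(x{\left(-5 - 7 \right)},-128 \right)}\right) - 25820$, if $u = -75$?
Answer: $- \frac{12716621}{268} \approx -47450.0$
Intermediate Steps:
$f{\left(d,p \right)} = - \frac{25}{6} + \frac{d}{67} + \frac{p}{67}$ ($f{\left(d,p \right)} = - \frac{75}{18} + \frac{p + d}{67} = \left(-75\right) \frac{1}{18} + \left(d + p\right) \frac{1}{67} = - \frac{25}{6} + \left(\frac{d}{67} + \frac{p}{67}\right) = - \frac{25}{6} + \frac{d}{67} + \frac{p}{67}$)
$\left(-21624 + f{\left(x{\left(-5 - 7 \right)},-128 \right)}\right) - 25820 = \left(-21624 + \left(- \frac{25}{6} + \frac{1}{67 \left(-5 - 7\right)} + \frac{1}{67} \left(-128\right)\right)\right) - 25820 = \left(-21624 - \left(\frac{2443}{402} - \frac{1}{67 \left(-5 - 7\right)}\right)\right) - 25820 = \left(-21624 - \left(\frac{2443}{402} + \frac{1}{804}\right)\right) - 25820 = \left(-21624 - \frac{1629}{268}\right) - 25820 = - \frac{5796861}{268} - 25820 = - \frac{12716621}{268}$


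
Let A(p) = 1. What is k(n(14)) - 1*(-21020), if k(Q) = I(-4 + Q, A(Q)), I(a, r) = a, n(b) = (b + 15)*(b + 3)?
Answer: 21509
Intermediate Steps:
n(b) = (3 + b)*(15 + b) (n(b) = (15 + b)*(3 + b) = (3 + b)*(15 + b))
k(Q) = -4 + Q
k(n(14)) - 1*(-21020) = (-4 + (45 + 14**2 + 18*14)) - 1*(-21020) = (-4 + (45 + 196 + 252)) + 21020 = (-4 + 493) + 21020 = 489 + 21020 = 21509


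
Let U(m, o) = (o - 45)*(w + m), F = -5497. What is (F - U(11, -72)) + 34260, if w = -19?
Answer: 27827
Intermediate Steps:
U(m, o) = (-45 + o)*(-19 + m) (U(m, o) = (o - 45)*(-19 + m) = (-45 + o)*(-19 + m))
(F - U(11, -72)) + 34260 = (-5497 - (855 - 45*11 - 19*(-72) + 11*(-72))) + 34260 = (-5497 - (855 - 495 + 1368 - 792)) + 34260 = (-5497 - 1*936) + 34260 = (-5497 - 936) + 34260 = -6433 + 34260 = 27827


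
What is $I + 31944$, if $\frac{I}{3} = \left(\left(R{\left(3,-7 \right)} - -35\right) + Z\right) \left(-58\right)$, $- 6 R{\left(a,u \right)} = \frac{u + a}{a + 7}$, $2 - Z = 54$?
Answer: $\frac{174452}{5} \approx 34890.0$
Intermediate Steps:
$Z = -52$ ($Z = 2 - 54 = -52$)
$R{\left(a,u \right)} = - \frac{a + u}{6 \left(7 + a\right)}$ ($R{\left(a,u \right)} = - \frac{\left(u + a\right) \frac{1}{a + 7}}{6} = - \frac{\left(a + u\right) \frac{1}{7 + a}}{6} = - \frac{\frac{1}{7 + a} \left(a + u\right)}{6} = - \frac{a + u}{6 \left(7 + a\right)}$)
$I = \frac{14732}{5}$ ($I = 3 \left(\left(\frac{\left(-1\right) 3 - -7}{6 \left(7 + 3\right)} - -35\right) - 52\right) \left(-58\right) = 3 \left(\left(\frac{-3 + 7}{6 \cdot 10} + 35\right) - 52\right) \left(-58\right) = 3 \left(\left(\frac{1}{6} \cdot \frac{1}{10} \cdot 4 + 35\right) - 52\right) \left(-58\right) = 3 \left(\left(\frac{1}{15} + 35\right) - 52\right) \left(-58\right) = 3 \left(\frac{526}{15} - 52\right) \left(-58\right) = 3 \left(\left(- \frac{254}{15}\right) \left(-58\right)\right) = 3 \cdot \frac{14732}{15} = \frac{14732}{5} \approx 2946.4$)
$I + 31944 = \frac{14732}{5} + 31944 = \frac{174452}{5}$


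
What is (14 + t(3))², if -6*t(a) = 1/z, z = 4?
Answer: 112225/576 ≈ 194.83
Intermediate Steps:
t(a) = -1/24 (t(a) = -⅙/4 = -⅙*¼ = -1/24)
(14 + t(3))² = (14 - 1/24)² = (335/24)² = 112225/576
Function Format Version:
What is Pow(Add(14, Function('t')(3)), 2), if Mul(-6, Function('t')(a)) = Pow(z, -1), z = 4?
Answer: Rational(112225, 576) ≈ 194.83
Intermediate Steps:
Function('t')(a) = Rational(-1, 24) (Function('t')(a) = Mul(Rational(-1, 6), Pow(4, -1)) = Mul(Rational(-1, 6), Rational(1, 4)) = Rational(-1, 24))
Pow(Add(14, Function('t')(3)), 2) = Pow(Add(14, Rational(-1, 24)), 2) = Pow(Rational(335, 24), 2) = Rational(112225, 576)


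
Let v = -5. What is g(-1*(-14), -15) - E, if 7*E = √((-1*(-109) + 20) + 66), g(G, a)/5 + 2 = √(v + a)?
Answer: -10 - √195/7 + 10*I*√5 ≈ -11.995 + 22.361*I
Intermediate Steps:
g(G, a) = -10 + 5*√(-5 + a)
E = √195/7 (E = √((-1*(-109) + 20) + 66)/7 = √((109 + 20) + 66)/7 = √(129 + 66)/7 = √195/7 ≈ 1.9949)
g(-1*(-14), -15) - E = (-10 + 5*√(-5 - 15)) - √195/7 = (-10 + 5*√(-20)) - √195/7 = (-10 + 5*(2*I*√5)) - √195/7 = (-10 + 10*I*√5) - √195/7 = -10 - √195/7 + 10*I*√5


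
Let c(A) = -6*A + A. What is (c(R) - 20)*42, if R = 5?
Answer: -1890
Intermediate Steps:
c(A) = -5*A
(c(R) - 20)*42 = (-5*5 - 20)*42 = (-25 - 20)*42 = -45*42 = -1890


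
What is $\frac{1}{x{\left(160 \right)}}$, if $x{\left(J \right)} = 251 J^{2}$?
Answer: $\frac{1}{6425600} \approx 1.5563 \cdot 10^{-7}$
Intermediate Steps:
$\frac{1}{x{\left(160 \right)}} = \frac{1}{251 \cdot 160^{2}} = \frac{1}{251 \cdot 25600} = \frac{1}{6425600}$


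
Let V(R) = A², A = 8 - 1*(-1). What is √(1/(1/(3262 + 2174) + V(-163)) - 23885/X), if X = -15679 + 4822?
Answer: √50558750307890078793/4780521669 ≈ 1.4874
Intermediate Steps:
X = -10857
A = 9 (A = 8 + 1 = 9)
V(R) = 81 (V(R) = 9² = 81)
√(1/(1/(3262 + 2174) + V(-163)) - 23885/X) = √(1/(1/(3262 + 2174) + 81) - 23885/(-10857)) = √(1/(1/5436 + 81) - 23885*(-1/10857)) = √(1/(1/5436 + 81) + 23885/10857) = √(1/(440317/5436) + 23885/10857) = √(5436/440317 + 23885/10857) = √(10575990197/4780521669) = √50558750307890078793/4780521669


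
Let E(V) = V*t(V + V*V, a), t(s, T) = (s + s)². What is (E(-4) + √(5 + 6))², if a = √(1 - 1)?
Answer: (2304 - √11)² ≈ 5.2931e+6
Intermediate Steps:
a = 0 (a = √0 = 0)
t(s, T) = 4*s² (t(s, T) = (2*s)² = 4*s²)
E(V) = 4*V*(V + V²)² (E(V) = V*(4*(V + V*V)²) = V*(4*(V + V²)²) = 4*V*(V + V²)²)
(E(-4) + √(5 + 6))² = (4*(-4)³*(1 - 4)² + √(5 + 6))² = (4*(-64)*(-3)² + √11)² = (4*(-64)*9 + √11)² = (-2304 + √11)²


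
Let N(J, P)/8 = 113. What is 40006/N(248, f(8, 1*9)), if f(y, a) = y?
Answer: 20003/452 ≈ 44.254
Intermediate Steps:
N(J, P) = 904 (N(J, P) = 8*113 = 904)
40006/N(248, f(8, 1*9)) = 40006/904 = 40006*(1/904) = 20003/452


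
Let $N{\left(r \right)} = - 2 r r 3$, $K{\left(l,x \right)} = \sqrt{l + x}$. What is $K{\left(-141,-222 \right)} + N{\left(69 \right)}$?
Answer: $-28566 + 11 i \sqrt{3} \approx -28566.0 + 19.053 i$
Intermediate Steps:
$N{\left(r \right)} = - 6 r^{2}$ ($N{\left(r \right)} = - 2 r^{2} \cdot 3 = - 6 r^{2}$)
$K{\left(-141,-222 \right)} + N{\left(69 \right)} = \sqrt{-141 - 222} - 6 \cdot 69^{2} = \sqrt{-363} - 28566 = 11 i \sqrt{3} - 28566 = -28566 + 11 i \sqrt{3}$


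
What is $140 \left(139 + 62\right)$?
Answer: $28140$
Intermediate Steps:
$140 \left(139 + 62\right) = 140 \cdot 201 = 28140$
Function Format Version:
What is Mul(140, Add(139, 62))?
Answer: 28140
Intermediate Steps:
Mul(140, Add(139, 62)) = Mul(140, 201) = 28140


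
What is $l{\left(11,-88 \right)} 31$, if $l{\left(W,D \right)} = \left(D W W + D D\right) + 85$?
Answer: $-87389$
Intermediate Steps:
$l{\left(W,D \right)} = 85 + D^{2} + D W^{2}$ ($l{\left(W,D \right)} = \left(D W^{2} + D^{2}\right) + 85 = \left(D^{2} + D W^{2}\right) + 85 = 85 + D^{2} + D W^{2}$)
$l{\left(11,-88 \right)} 31 = \left(85 + \left(-88\right)^{2} - 88 \cdot 11^{2}\right) 31 = \left(85 + 7744 - 10648\right) 31 = \left(-2819\right) 31 = -87389$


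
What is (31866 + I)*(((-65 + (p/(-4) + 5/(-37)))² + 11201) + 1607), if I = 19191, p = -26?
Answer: 4542210900153/5476 ≈ 8.2948e+8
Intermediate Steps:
(31866 + I)*(((-65 + (p/(-4) + 5/(-37)))² + 11201) + 1607) = (31866 + 19191)*(((-65 + (-26/(-4) + 5/(-37)))² + 11201) + 1607) = 51057*(((-65 + (-26*(-¼) + 5*(-1/37)))² + 11201) + 1607) = 51057*(((-65 + (13/2 - 5/37))² + 11201) + 1607) = 51057*(((-65 + 471/74)² + 11201) + 1607) = 51057*(((-4339/74)² + 11201) + 1607) = 51057*((18826921/5476 + 11201) + 1607) = 51057*(80163597/5476 + 1607) = 51057*(88963529/5476) = 4542210900153/5476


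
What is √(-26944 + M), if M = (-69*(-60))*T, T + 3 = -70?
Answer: 2*I*√82291 ≈ 573.73*I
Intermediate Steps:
T = -73 (T = -3 - 70 = -73)
M = -302220 (M = -69*(-60)*(-73) = 4140*(-73) = -302220)
√(-26944 + M) = √(-26944 - 302220) = √(-329164) = 2*I*√82291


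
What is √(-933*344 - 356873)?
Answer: 5*I*√27113 ≈ 823.3*I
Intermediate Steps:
√(-933*344 - 356873) = √(-320952 - 356873) = √(-677825) = 5*I*√27113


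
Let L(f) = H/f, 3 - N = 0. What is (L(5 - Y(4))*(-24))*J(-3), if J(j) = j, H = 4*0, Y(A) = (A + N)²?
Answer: 0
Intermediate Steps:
N = 3 (N = 3 - 1*0 = 3 + 0 = 3)
Y(A) = (3 + A)² (Y(A) = (A + 3)² = (3 + A)²)
H = 0
L(f) = 0 (L(f) = 0/f = 0)
(L(5 - Y(4))*(-24))*J(-3) = (0*(-24))*(-3) = 0*(-3) = 0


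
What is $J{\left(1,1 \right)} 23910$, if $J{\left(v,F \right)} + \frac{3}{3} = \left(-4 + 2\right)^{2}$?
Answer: $71730$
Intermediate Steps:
$J{\left(v,F \right)} = 3$ ($J{\left(v,F \right)} = -1 + \left(-4 + 2\right)^{2} = -1 + \left(-2\right)^{2} = -1 + 4 = 3$)
$J{\left(1,1 \right)} 23910 = 3 \cdot 23910 = 71730$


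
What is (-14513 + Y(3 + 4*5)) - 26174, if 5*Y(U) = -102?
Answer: -203537/5 ≈ -40707.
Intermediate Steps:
Y(U) = -102/5 (Y(U) = (1/5)*(-102) = -102/5)
(-14513 + Y(3 + 4*5)) - 26174 = (-14513 - 102/5) - 26174 = -72667/5 - 26174 = -203537/5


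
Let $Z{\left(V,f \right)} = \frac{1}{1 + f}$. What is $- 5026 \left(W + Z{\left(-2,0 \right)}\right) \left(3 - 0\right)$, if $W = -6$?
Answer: $75390$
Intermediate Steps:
$- 5026 \left(W + Z{\left(-2,0 \right)}\right) \left(3 - 0\right) = - 5026 \left(-6 + \frac{1}{1 + 0}\right) \left(3 - 0\right) = - 5026 \left(-6 + 1^{-1}\right) \left(3 + \left(4 - 4\right)\right) = - 5026 \left(-6 + 1\right) \left(3 + 0\right) = - 5026 \left(\left(-5\right) 3\right) = \left(-5026\right) \left(-15\right) = 75390$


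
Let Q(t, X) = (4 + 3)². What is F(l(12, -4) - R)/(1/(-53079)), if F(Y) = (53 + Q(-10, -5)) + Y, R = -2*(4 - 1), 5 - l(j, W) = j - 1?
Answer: -5414058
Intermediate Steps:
l(j, W) = 6 - j (l(j, W) = 5 - (j - 1) = 5 - (-1 + j) = 5 + (1 - j) = 6 - j)
Q(t, X) = 49 (Q(t, X) = 7² = 49)
R = -6 (R = -2*3 = -6)
F(Y) = 102 + Y (F(Y) = (53 + 49) + Y = 102 + Y)
F(l(12, -4) - R)/(1/(-53079)) = (102 + ((6 - 1*12) - 1*(-6)))/(1/(-53079)) = (102 + ((6 - 12) + 6))/(-1/53079) = (102 + (-6 + 6))*(-53079) = (102 + 0)*(-53079) = 102*(-53079) = -5414058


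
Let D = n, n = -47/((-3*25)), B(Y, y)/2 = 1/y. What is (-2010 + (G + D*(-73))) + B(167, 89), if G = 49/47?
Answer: -644604998/313725 ≈ -2054.7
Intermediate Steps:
G = 49/47 (G = 49*(1/47) = 49/47 ≈ 1.0426)
B(Y, y) = 2/y
n = 47/75 (n = -47/(-75) = -47*(-1/75) = 47/75 ≈ 0.62667)
D = 47/75 ≈ 0.62667
(-2010 + (G + D*(-73))) + B(167, 89) = (-2010 + (49/47 + (47/75)*(-73))) + 2/89 = (-2010 + (49/47 - 3431/75)) + 2*(1/89) = (-2010 - 157582/3525) + 2/89 = -7242832/3525 + 2/89 = -644604998/313725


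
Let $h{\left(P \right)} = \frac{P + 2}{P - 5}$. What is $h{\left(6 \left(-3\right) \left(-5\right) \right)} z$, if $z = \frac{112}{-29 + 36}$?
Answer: $\frac{1472}{85} \approx 17.318$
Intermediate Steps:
$z = 16$ ($z = \frac{112}{7} = 112 \cdot \frac{1}{7} = 16$)
$h{\left(P \right)} = \frac{2 + P}{-5 + P}$
$h{\left(6 \left(-3\right) \left(-5\right) \right)} z = \frac{2 + 6 \left(-3\right) \left(-5\right)}{-5 + 6 \left(-3\right) \left(-5\right)} 16 = \frac{2 - -90}{-5 - -90} \cdot 16 = \frac{2 + 90}{-5 + 90} \cdot 16 = \frac{1}{85} \cdot 92 \cdot 16 = \frac{92}{85} \cdot 16 = \frac{1472}{85}$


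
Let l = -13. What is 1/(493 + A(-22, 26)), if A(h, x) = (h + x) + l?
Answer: 1/484 ≈ 0.0020661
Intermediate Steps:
A(h, x) = -13 + h + x (A(h, x) = (h + x) - 13 = -13 + h + x)
1/(493 + A(-22, 26)) = 1/(493 + (-13 - 22 + 26)) = 1/(493 - 9) = 1/484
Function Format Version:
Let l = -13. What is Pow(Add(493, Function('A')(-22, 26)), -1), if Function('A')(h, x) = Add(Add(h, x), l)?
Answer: Rational(1, 484) ≈ 0.0020661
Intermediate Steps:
Function('A')(h, x) = Add(-13, h, x) (Function('A')(h, x) = Add(Add(h, x), -13) = Add(-13, h, x))
Pow(Add(493, Function('A')(-22, 26)), -1) = Pow(Add(493, Add(-13, -22, 26)), -1) = Pow(Add(493, -9), -1) = Pow(484, -1) = Rational(1, 484)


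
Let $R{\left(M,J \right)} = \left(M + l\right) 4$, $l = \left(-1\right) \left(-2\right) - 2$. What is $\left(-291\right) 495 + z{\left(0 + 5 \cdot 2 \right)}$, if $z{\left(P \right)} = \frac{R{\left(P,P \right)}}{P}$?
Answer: $-144041$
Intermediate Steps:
$l = 0$ ($l = 2 - 2 = 0$)
$R{\left(M,J \right)} = 4 M$ ($R{\left(M,J \right)} = \left(M + 0\right) 4 = M 4 = 4 M$)
$z{\left(P \right)} = 4$ ($z{\left(P \right)} = \frac{4 P}{P} = 4$)
$\left(-291\right) 495 + z{\left(0 + 5 \cdot 2 \right)} = \left(-291\right) 495 + 4 = -144045 + 4 = -144041$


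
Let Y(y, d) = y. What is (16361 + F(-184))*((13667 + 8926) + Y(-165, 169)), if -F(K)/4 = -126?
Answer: 378248220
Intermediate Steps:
F(K) = 504 (F(K) = -4*(-126) = 504)
(16361 + F(-184))*((13667 + 8926) + Y(-165, 169)) = (16361 + 504)*((13667 + 8926) - 165) = 16865*(22593 - 165) = 16865*22428 = 378248220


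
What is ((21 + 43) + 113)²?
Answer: 31329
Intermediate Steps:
((21 + 43) + 113)² = (64 + 113)² = 177² = 31329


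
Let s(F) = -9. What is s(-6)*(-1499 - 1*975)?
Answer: 22266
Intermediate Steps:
s(-6)*(-1499 - 1*975) = -9*(-1499 - 1*975) = -9*(-1499 - 975) = -9*(-2474) = 22266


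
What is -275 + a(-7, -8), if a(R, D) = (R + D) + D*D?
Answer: -226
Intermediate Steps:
a(R, D) = D + R + D² (a(R, D) = (D + R) + D² = D + R + D²)
-275 + a(-7, -8) = -275 + (-8 - 7 + (-8)²) = -275 + (-8 - 7 + 64) = -275 + 49 = -226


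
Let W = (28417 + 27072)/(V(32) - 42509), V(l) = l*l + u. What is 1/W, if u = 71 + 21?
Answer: -41393/55489 ≈ -0.74597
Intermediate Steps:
u = 92
V(l) = 92 + l² (V(l) = l*l + 92 = l² + 92 = 92 + l²)
W = -55489/41393 (W = (28417 + 27072)/((92 + 32²) - 42509) = 55489/((92 + 1024) - 42509) = 55489/(1116 - 42509) = 55489/(-41393) = 55489*(-1/41393) = -55489/41393 ≈ -1.3405)
1/W = 1/(-55489/41393) = -41393/55489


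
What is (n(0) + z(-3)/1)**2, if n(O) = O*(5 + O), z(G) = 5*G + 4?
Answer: 121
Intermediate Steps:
z(G) = 4 + 5*G
(n(0) + z(-3)/1)**2 = (0*(5 + 0) + (4 + 5*(-3))/1)**2 = (0*5 + (4 - 15)*1)**2 = (0 - 11*1)**2 = (0 - 11)**2 = (-11)**2 = 121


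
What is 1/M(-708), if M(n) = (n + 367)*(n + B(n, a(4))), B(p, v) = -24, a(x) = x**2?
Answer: 1/249612 ≈ 4.0062e-6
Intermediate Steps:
M(n) = (-24 + n)*(367 + n) (M(n) = (n + 367)*(n - 24) = (367 + n)*(-24 + n) = (-24 + n)*(367 + n))
1/M(-708) = 1/(-8808 + (-708)**2 + 343*(-708)) = 1/(-8808 + 501264 - 242844) = 1/249612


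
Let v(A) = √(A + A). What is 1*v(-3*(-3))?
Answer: 3*√2 ≈ 4.2426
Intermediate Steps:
v(A) = √2*√A (v(A) = √(2*A) = √2*√A)
1*v(-3*(-3)) = 1*(√2*√(-3*(-3))) = 1*(√2*√9) = 1*(√2*3) = 1*(3*√2) = 3*√2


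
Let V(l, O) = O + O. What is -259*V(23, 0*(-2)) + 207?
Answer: 207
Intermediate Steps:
V(l, O) = 2*O
-259*V(23, 0*(-2)) + 207 = -518*0*(-2) + 207 = -518*0 + 207 = -259*0 + 207 = 0 + 207 = 207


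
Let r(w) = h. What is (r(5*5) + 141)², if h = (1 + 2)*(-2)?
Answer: 18225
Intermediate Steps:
h = -6 (h = 3*(-2) = -6)
r(w) = -6
(r(5*5) + 141)² = (-6 + 141)² = 135² = 18225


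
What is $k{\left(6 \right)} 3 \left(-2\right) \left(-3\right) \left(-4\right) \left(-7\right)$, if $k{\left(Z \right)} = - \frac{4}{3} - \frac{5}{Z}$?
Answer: $-1092$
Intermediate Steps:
$k{\left(Z \right)} = - \frac{4}{3} - \frac{5}{Z}$ ($k{\left(Z \right)} = \left(-4\right) \frac{1}{3} - \frac{5}{Z} = - \frac{4}{3} - \frac{5}{Z}$)
$k{\left(6 \right)} 3 \left(-2\right) \left(-3\right) \left(-4\right) \left(-7\right) = \left(- \frac{4}{3} - \frac{5}{6}\right) 3 \left(-2\right) \left(-3\right) \left(-4\right) \left(-7\right) = \left(- \frac{4}{3} - \frac{5}{6}\right) 3 \cdot 6 \left(-4\right) \left(-7\right) = \left(- \frac{4}{3} - \frac{5}{6}\right) 3 \left(-24\right) \left(-7\right) = \left(- \frac{13}{6}\right) 3 \left(-24\right) \left(-7\right) = \left(- \frac{13}{2}\right) \left(-24\right) \left(-7\right) = 156 \left(-7\right) = -1092$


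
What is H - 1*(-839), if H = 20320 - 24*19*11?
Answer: 16143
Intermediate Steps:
H = 15304 (H = 20320 - 456*11 = 20320 - 1*5016 = 20320 - 5016 = 15304)
H - 1*(-839) = 15304 - 1*(-839) = 15304 + 839 = 16143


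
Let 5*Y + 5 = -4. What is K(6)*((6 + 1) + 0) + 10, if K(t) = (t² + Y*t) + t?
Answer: 1142/5 ≈ 228.40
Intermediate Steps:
Y = -9/5 (Y = -1 + (⅕)*(-4) = -1 - ⅘ = -9/5 ≈ -1.8000)
K(t) = t² - 4*t/5 (K(t) = (t² - 9*t/5) + t = t² - 4*t/5)
K(6)*((6 + 1) + 0) + 10 = ((⅕)*6*(-4 + 5*6))*((6 + 1) + 0) + 10 = ((⅕)*6*(-4 + 30))*(7 + 0) + 10 = ((⅕)*6*26)*7 + 10 = (156/5)*7 + 10 = 1092/5 + 10 = 1142/5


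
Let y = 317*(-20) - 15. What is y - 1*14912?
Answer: -21267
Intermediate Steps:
y = -6355 (y = -6340 - 15 = -6355)
y - 1*14912 = -6355 - 1*14912 = -6355 - 14912 = -21267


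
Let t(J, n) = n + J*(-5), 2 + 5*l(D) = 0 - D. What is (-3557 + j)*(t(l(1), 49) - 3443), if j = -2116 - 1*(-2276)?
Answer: 11519227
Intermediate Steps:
l(D) = -⅖ - D/5 (l(D) = -⅖ + (0 - D)/5 = -⅖ + (-D)/5 = -⅖ - D/5)
t(J, n) = n - 5*J
j = 160 (j = -2116 + 2276 = 160)
(-3557 + j)*(t(l(1), 49) - 3443) = (-3557 + 160)*((49 - 5*(-⅖ - ⅕*1)) - 3443) = -3397*((49 - 5*(-⅖ - ⅕)) - 3443) = -3397*((49 - 5*(-⅗)) - 3443) = -3397*((49 + 3) - 3443) = -3397*(52 - 3443) = -3397*(-3391) = 11519227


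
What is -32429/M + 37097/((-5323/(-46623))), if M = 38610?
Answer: 66778657551343/205521030 ≈ 3.2492e+5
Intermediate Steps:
-32429/M + 37097/((-5323/(-46623))) = -32429/38610 + 37097/((-5323/(-46623))) = -32429*1/38610 + 37097/((-5323*(-1/46623))) = -32429/38610 + 37097/(5323/46623) = -32429/38610 + 37097*(46623/5323) = -32429/38610 + 1729573431/5323 = 66778657551343/205521030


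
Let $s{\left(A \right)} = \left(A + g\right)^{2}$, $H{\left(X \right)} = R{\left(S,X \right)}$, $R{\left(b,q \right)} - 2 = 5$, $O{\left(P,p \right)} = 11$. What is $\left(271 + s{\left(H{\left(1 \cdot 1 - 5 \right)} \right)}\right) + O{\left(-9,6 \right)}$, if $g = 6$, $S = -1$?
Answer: $451$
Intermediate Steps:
$R{\left(b,q \right)} = 7$ ($R{\left(b,q \right)} = 2 + 5 = 7$)
$H{\left(X \right)} = 7$
$s{\left(A \right)} = \left(6 + A\right)^{2}$ ($s{\left(A \right)} = \left(A + 6\right)^{2} = \left(6 + A\right)^{2}$)
$\left(271 + s{\left(H{\left(1 \cdot 1 - 5 \right)} \right)}\right) + O{\left(-9,6 \right)} = \left(271 + \left(6 + 7\right)^{2}\right) + 11 = \left(271 + 13^{2}\right) + 11 = \left(271 + 169\right) + 11 = 440 + 11 = 451$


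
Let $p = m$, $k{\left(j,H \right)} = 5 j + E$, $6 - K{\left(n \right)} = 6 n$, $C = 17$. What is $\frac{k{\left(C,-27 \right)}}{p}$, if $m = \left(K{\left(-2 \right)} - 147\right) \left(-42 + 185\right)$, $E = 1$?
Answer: $- \frac{2}{429} \approx -0.004662$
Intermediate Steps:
$K{\left(n \right)} = 6 - 6 n$
$m = -18447$ ($m = \left(\left(6 - -12\right) - 147\right) \left(-42 + 185\right) = \left(\left(6 + 12\right) - 147\right) 143 = \left(18 - 147\right) 143 = \left(-129\right) 143 = -18447$)
$k{\left(j,H \right)} = 1 + 5 j$ ($k{\left(j,H \right)} = 5 j + 1 = 1 + 5 j$)
$p = -18447$
$\frac{k{\left(C,-27 \right)}}{p} = \frac{1 + 5 \cdot 17}{-18447} = \left(1 + 85\right) \left(- \frac{1}{18447}\right) = 86 \left(- \frac{1}{18447}\right) = - \frac{2}{429}$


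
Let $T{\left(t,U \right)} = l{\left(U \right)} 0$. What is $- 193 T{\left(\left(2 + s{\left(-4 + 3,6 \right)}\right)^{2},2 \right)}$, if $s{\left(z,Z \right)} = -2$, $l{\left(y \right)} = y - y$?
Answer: $0$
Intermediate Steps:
$l{\left(y \right)} = 0$
$T{\left(t,U \right)} = 0$ ($T{\left(t,U \right)} = 0 \cdot 0 = 0$)
$- 193 T{\left(\left(2 + s{\left(-4 + 3,6 \right)}\right)^{2},2 \right)} = \left(-193\right) 0 = 0$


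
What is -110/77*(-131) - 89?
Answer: 687/7 ≈ 98.143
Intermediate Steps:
-110/77*(-131) - 89 = -110*1/77*(-131) - 89 = -10/7*(-131) - 89 = 1310/7 - 89 = 687/7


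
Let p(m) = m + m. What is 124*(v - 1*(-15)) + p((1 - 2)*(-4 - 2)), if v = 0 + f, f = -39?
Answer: -2964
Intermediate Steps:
v = -39 (v = 0 - 39 = -39)
p(m) = 2*m
124*(v - 1*(-15)) + p((1 - 2)*(-4 - 2)) = 124*(-39 - 1*(-15)) + 2*((1 - 2)*(-4 - 2)) = 124*(-39 + 15) + 2*(-1*(-6)) = 124*(-24) + 2*6 = -2976 + 12 = -2964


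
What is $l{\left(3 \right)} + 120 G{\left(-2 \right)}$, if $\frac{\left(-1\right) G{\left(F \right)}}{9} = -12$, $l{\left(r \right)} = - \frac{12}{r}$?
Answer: $12956$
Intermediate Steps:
$G{\left(F \right)} = 108$ ($G{\left(F \right)} = \left(-9\right) \left(-12\right) = 108$)
$l{\left(3 \right)} + 120 G{\left(-2 \right)} = - \frac{12}{3} + 120 \cdot 108 = \left(-12\right) \frac{1}{3} + 12960 = -4 + 12960 = 12956$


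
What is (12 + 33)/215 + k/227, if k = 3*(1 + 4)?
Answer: 2688/9761 ≈ 0.27538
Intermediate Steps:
k = 15 (k = 3*5 = 15)
(12 + 33)/215 + k/227 = (12 + 33)/215 + 15/227 = 45*(1/215) + 15*(1/227) = 9/43 + 15/227 = 2688/9761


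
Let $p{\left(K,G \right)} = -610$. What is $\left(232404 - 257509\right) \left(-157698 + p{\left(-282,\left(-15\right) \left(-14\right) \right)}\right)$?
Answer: $3974322340$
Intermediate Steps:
$\left(232404 - 257509\right) \left(-157698 + p{\left(-282,\left(-15\right) \left(-14\right) \right)}\right) = \left(232404 - 257509\right) \left(-157698 - 610\right) = \left(-25105\right) \left(-158308\right) = 3974322340$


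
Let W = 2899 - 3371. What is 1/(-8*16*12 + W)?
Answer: -1/2008 ≈ -0.00049801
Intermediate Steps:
W = -472
1/(-8*16*12 + W) = 1/(-8*16*12 - 472) = 1/(-128*12 - 472) = 1/(-1536 - 472) = 1/(-2008) = -1/2008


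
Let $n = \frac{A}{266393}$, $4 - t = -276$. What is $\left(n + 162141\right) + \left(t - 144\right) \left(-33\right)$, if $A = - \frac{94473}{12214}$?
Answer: $\frac{512959365758133}{3253724102} \approx 1.5765 \cdot 10^{5}$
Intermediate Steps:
$t = 280$ ($t = 4 - -276 = 4 + 276 = 280$)
$A = - \frac{94473}{12214}$ ($A = \left(-94473\right) \frac{1}{12214} = - \frac{94473}{12214} \approx -7.7348$)
$n = - \frac{94473}{3253724102}$ ($n = - \frac{94473}{12214 \cdot 266393} = \left(- \frac{94473}{12214}\right) \frac{1}{266393} = - \frac{94473}{3253724102} \approx -2.9035 \cdot 10^{-5}$)
$\left(n + 162141\right) + \left(t - 144\right) \left(-33\right) = \left(- \frac{94473}{3253724102} + 162141\right) + \left(280 - 144\right) \left(-33\right) = \frac{527562079527909}{3253724102} + 136 \left(-33\right) = \frac{527562079527909}{3253724102} - 4488 = \frac{512959365758133}{3253724102}$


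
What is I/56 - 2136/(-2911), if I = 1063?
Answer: 3214009/163016 ≈ 19.716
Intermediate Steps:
I/56 - 2136/(-2911) = 1063/56 - 2136/(-2911) = 1063*(1/56) - 2136*(-1/2911) = 1063/56 + 2136/2911 = 3214009/163016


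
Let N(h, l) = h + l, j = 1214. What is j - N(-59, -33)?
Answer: 1306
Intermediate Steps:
j - N(-59, -33) = 1214 - (-59 - 33) = 1214 - 1*(-92) = 1214 + 92 = 1306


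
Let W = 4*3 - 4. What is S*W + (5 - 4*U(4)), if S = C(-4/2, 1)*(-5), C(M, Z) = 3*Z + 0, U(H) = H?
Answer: -131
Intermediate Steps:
C(M, Z) = 3*Z
W = 8 (W = 12 - 4 = 8)
S = -15 (S = (3*1)*(-5) = 3*(-5) = -15)
S*W + (5 - 4*U(4)) = -15*8 + (5 - 4*4) = -120 + (5 - 16) = -120 - 11 = -131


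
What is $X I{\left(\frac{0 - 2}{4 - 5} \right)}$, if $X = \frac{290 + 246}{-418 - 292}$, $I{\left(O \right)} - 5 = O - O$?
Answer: $- \frac{268}{71} \approx -3.7746$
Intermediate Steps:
$I{\left(O \right)} = 5$ ($I{\left(O \right)} = 5 + \left(O - O\right) = 5 + 0 = 5$)
$X = - \frac{268}{355}$ ($X = \frac{536}{-710} = 536 \left(- \frac{1}{710}\right) = - \frac{268}{355} \approx -0.75493$)
$X I{\left(\frac{0 - 2}{4 - 5} \right)} = \left(- \frac{268}{355}\right) 5 = - \frac{268}{71}$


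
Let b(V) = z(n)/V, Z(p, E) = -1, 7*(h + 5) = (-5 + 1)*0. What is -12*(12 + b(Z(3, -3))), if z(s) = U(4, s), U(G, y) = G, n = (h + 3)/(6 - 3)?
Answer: -96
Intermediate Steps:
h = -5 (h = -5 + ((-5 + 1)*0)/7 = -5 + (-4*0)/7 = -5 + (⅐)*0 = -5 + 0 = -5)
n = -⅔ (n = (-5 + 3)/(6 - 3) = -2/3 = -2*⅓ = -⅔ ≈ -0.66667)
z(s) = 4
b(V) = 4/V
-12*(12 + b(Z(3, -3))) = -12*(12 + 4/(-1)) = -12*(12 + 4*(-1)) = -12*(12 - 4) = -12*8 = -96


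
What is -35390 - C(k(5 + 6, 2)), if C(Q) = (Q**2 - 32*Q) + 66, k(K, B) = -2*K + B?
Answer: -36496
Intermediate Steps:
k(K, B) = B - 2*K
C(Q) = 66 + Q**2 - 32*Q
-35390 - C(k(5 + 6, 2)) = -35390 - (66 + (2 - 2*(5 + 6))**2 - 32*(2 - 2*(5 + 6))) = -35390 - (66 + (2 - 2*11)**2 - 32*(2 - 2*11)) = -35390 - (66 + (2 - 22)**2 - 32*(2 - 22)) = -35390 - (66 + (-20)**2 - 32*(-20)) = -35390 - (66 + 400 + 640) = -35390 - 1*1106 = -35390 - 1106 = -36496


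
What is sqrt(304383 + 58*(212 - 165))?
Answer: sqrt(307109) ≈ 554.17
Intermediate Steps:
sqrt(304383 + 58*(212 - 165)) = sqrt(304383 + 58*47) = sqrt(304383 + 2726) = sqrt(307109)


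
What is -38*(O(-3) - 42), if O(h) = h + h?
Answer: 1824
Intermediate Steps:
O(h) = 2*h
-38*(O(-3) - 42) = -38*(2*(-3) - 42) = -38*(-6 - 42) = -38*(-48) = 1824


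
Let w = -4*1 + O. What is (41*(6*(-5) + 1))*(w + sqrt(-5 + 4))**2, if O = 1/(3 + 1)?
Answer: -248501/16 + 17835*I/2 ≈ -15531.0 + 8917.5*I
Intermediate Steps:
O = 1/4 ≈ 0.25000
w = -15/4 (w = -4*1 + 1/4 = -4 + 1/4 = -15/4 ≈ -3.7500)
(41*(6*(-5) + 1))*(w + sqrt(-5 + 4))**2 = (41*(6*(-5) + 1))*(-15/4 + sqrt(-5 + 4))**2 = (41*(-30 + 1))*(-15/4 + sqrt(-1))**2 = (41*(-29))*(-15/4 + I)**2 = -1189*(-15/4 + I)**2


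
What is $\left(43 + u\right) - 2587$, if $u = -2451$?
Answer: $-4995$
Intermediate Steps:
$\left(43 + u\right) - 2587 = \left(43 - 2451\right) - 2587 = -2408 - 2587 = -4995$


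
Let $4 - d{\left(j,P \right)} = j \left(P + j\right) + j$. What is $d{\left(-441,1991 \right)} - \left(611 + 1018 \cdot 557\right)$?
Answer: $116358$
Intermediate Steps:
$d{\left(j,P \right)} = 4 - j - j \left(P + j\right)$ ($d{\left(j,P \right)} = 4 - \left(j \left(P + j\right) + j\right) = 4 - \left(j + j \left(P + j\right)\right) = 4 - j - j \left(P + j\right)$)
$d{\left(-441,1991 \right)} - \left(611 + 1018 \cdot 557\right) = \left(4 - -441 - \left(-441\right)^{2} - 1991 \left(-441\right)\right) - \left(611 + 1018 \cdot 557\right) = \left(4 + 441 - 194481 + 878031\right) - \left(611 + 567026\right) = \left(4 + 441 - 194481 + 878031\right) - 567637 = 683995 - 567637 = 116358$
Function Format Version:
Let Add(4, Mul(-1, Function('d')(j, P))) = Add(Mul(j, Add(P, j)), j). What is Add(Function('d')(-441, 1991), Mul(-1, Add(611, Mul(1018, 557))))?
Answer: 116358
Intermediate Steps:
Function('d')(j, P) = Add(4, Mul(-1, j), Mul(-1, j, Add(P, j))) (Function('d')(j, P) = Add(4, Mul(-1, Add(Mul(j, Add(P, j)), j))) = Add(4, Mul(-1, Add(j, Mul(j, Add(P, j))))) = Add(4, Add(Mul(-1, j), Mul(-1, j, Add(P, j)))) = Add(4, Mul(-1, j), Mul(-1, j, Add(P, j))))
Add(Function('d')(-441, 1991), Mul(-1, Add(611, Mul(1018, 557)))) = Add(Add(4, Mul(-1, -441), Mul(-1, Pow(-441, 2)), Mul(-1, 1991, -441)), Mul(-1, Add(611, Mul(1018, 557)))) = Add(Add(4, 441, Mul(-1, 194481), 878031), Mul(-1, Add(611, 567026))) = Add(Add(4, 441, -194481, 878031), Mul(-1, 567637)) = Add(683995, -567637) = 116358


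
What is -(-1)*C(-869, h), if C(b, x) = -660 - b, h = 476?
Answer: 209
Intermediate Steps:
-(-1)*C(-869, h) = -(-1)*(-660 - 1*(-869)) = -(-1)*(-660 + 869) = -(-1)*209 = -1*(-209) = 209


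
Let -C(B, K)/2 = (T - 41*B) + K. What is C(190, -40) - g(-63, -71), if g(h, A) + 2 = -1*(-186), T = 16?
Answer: 15444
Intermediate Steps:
C(B, K) = -32 - 2*K + 82*B (C(B, K) = -2*((16 - 41*B) + K) = -2*(16 + K - 41*B) = -32 - 2*K + 82*B)
g(h, A) = 184 (g(h, A) = -2 - 1*(-186) = -2 + 186 = 184)
C(190, -40) - g(-63, -71) = (-32 - 2*(-40) + 82*190) - 1*184 = (-32 + 80 + 15580) - 184 = 15628 - 184 = 15444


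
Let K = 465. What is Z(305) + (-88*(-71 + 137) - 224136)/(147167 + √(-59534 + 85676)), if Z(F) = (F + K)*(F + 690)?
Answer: 16593319280995402/21658099747 + 229944*√26142/21658099747 ≈ 7.6615e+5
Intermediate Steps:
Z(F) = (465 + F)*(690 + F) (Z(F) = (F + 465)*(F + 690) = (465 + F)*(690 + F))
Z(305) + (-88*(-71 + 137) - 224136)/(147167 + √(-59534 + 85676)) = (320850 + 305² + 1155*305) + (-88*(-71 + 137) - 224136)/(147167 + √(-59534 + 85676)) = (320850 + 93025 + 352275) + (-88*66 - 224136)/(147167 + √26142) = 766150 + (-5808 - 224136)/(147167 + √26142) = 766150 - 229944/(147167 + √26142)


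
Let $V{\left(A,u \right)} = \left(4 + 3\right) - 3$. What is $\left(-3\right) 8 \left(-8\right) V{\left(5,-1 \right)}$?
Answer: $768$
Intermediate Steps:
$V{\left(A,u \right)} = 4$ ($V{\left(A,u \right)} = 7 - 3 = 4$)
$\left(-3\right) 8 \left(-8\right) V{\left(5,-1 \right)} = \left(-3\right) 8 \left(-8\right) 4 = \left(-24\right) \left(-8\right) 4 = 192 \cdot 4 = 768$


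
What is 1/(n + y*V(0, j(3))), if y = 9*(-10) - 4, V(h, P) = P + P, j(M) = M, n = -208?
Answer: -1/772 ≈ -0.0012953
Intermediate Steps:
V(h, P) = 2*P
y = -94 (y = -90 - 4 = -94)
1/(n + y*V(0, j(3))) = 1/(-208 - 188*3) = 1/(-208 - 94*6) = 1/(-208 - 564) = 1/(-772) = -1/772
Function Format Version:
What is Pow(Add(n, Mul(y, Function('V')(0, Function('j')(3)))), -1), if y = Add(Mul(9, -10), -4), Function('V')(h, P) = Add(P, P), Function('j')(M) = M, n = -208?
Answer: Rational(-1, 772) ≈ -0.0012953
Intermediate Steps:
Function('V')(h, P) = Mul(2, P)
y = -94 (y = Add(-90, -4) = -94)
Pow(Add(n, Mul(y, Function('V')(0, Function('j')(3)))), -1) = Pow(Add(-208, Mul(-94, Mul(2, 3))), -1) = Pow(Add(-208, Mul(-94, 6)), -1) = Pow(Add(-208, -564), -1) = Pow(-772, -1) = Rational(-1, 772)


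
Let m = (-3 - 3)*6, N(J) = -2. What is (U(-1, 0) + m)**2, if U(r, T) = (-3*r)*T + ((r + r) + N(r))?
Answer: 1600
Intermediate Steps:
U(r, T) = -2 + 2*r - 3*T*r (U(r, T) = (-3*r)*T + ((r + r) - 2) = -3*T*r + (2*r - 2) = -3*T*r + (-2 + 2*r) = -2 + 2*r - 3*T*r)
m = -36 (m = -6*6 = -36)
(U(-1, 0) + m)**2 = ((-2 + 2*(-1) - 3*0*(-1)) - 36)**2 = ((-2 - 2 + 0) - 36)**2 = (-4 - 36)**2 = (-40)**2 = 1600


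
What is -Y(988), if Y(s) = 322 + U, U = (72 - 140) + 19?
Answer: -273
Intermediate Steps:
U = -49 (U = -68 + 19 = -49)
Y(s) = 273 (Y(s) = 322 - 49 = 273)
-Y(988) = -1*273 = -273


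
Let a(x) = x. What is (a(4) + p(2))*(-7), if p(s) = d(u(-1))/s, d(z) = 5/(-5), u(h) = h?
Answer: -49/2 ≈ -24.500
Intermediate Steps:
d(z) = -1 (d(z) = 5*(-⅕) = -1)
p(s) = -1/s
(a(4) + p(2))*(-7) = (4 - 1/2)*(-7) = (4 - 1*½)*(-7) = (4 - ½)*(-7) = (7/2)*(-7) = -49/2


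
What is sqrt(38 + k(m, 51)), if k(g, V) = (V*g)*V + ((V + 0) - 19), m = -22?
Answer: 8*I*sqrt(893) ≈ 239.06*I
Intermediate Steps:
k(g, V) = -19 + V + g*V**2 (k(g, V) = g*V**2 + (V - 19) = g*V**2 + (-19 + V) = -19 + V + g*V**2)
sqrt(38 + k(m, 51)) = sqrt(38 + (-19 + 51 - 22*51**2)) = sqrt(38 + (-19 + 51 - 22*2601)) = sqrt(38 + (-19 + 51 - 57222)) = sqrt(38 - 57190) = sqrt(-57152) = 8*I*sqrt(893)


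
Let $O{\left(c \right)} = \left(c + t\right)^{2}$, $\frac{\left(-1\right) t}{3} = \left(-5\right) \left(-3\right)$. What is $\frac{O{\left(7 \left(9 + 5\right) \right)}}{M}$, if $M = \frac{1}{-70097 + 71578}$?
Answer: $4160129$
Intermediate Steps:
$t = -45$ ($t = - 3 \left(\left(-5\right) \left(-3\right)\right) = \left(-3\right) 15 = -45$)
$M = \frac{1}{1481} \approx 0.00067522$
$O{\left(c \right)} = \left(-45 + c\right)^{2}$ ($O{\left(c \right)} = \left(c - 45\right)^{2} = \left(-45 + c\right)^{2}$)
$\frac{O{\left(7 \left(9 + 5\right) \right)}}{M} = \left(-45 + 7 \left(9 + 5\right)\right)^{2} \frac{1}{\frac{1}{1481}} = \left(-45 + 7 \cdot 14\right)^{2} \cdot 1481 = \left(-45 + 98\right)^{2} \cdot 1481 = 53^{2} \cdot 1481 = 2809 \cdot 1481 = 4160129$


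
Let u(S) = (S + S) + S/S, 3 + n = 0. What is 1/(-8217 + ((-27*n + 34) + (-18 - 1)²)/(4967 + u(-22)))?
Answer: -1231/10115008 ≈ -0.00012170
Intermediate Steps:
n = -3 (n = -3 + 0 = -3)
u(S) = 1 + 2*S (u(S) = 2*S + 1 = 1 + 2*S)
1/(-8217 + ((-27*n + 34) + (-18 - 1)²)/(4967 + u(-22))) = 1/(-8217 + ((-27*(-3) + 34) + (-18 - 1)²)/(4967 + (1 + 2*(-22)))) = 1/(-8217 + ((81 + 34) + (-19)²)/(4967 + (1 - 44))) = 1/(-8217 + (115 + 361)/(4967 - 43)) = 1/(-8217 + 476/4924) = 1/(-8217 + 476*(1/4924)) = 1/(-8217 + 119/1231) = 1/(-10115008/1231) = -1231/10115008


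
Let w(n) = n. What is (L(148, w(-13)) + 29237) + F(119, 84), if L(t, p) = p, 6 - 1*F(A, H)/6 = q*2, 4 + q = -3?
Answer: 29344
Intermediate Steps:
q = -7 (q = -4 - 3 = -7)
F(A, H) = 120 (F(A, H) = 36 - (-42)*2 = 36 - 6*(-14) = 36 + 84 = 120)
(L(148, w(-13)) + 29237) + F(119, 84) = (-13 + 29237) + 120 = 29224 + 120 = 29344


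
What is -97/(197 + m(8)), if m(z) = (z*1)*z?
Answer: -97/261 ≈ -0.37165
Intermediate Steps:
m(z) = z**2 (m(z) = z*z = z**2)
-97/(197 + m(8)) = -97/(197 + 8**2) = -97/(197 + 64) = -97/261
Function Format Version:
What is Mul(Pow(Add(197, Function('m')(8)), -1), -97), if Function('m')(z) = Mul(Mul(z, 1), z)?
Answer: Rational(-97, 261) ≈ -0.37165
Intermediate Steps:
Function('m')(z) = Pow(z, 2) (Function('m')(z) = Mul(z, z) = Pow(z, 2))
Mul(Pow(Add(197, Function('m')(8)), -1), -97) = Mul(Pow(Add(197, Pow(8, 2)), -1), -97) = Mul(Pow(Add(197, 64), -1), -97) = Mul(Pow(261, -1), -97) = Mul(Rational(1, 261), -97) = Rational(-97, 261)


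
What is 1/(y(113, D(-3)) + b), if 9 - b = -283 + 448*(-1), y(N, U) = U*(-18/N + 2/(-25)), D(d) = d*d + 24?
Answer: 2825/2068192 ≈ 0.0013659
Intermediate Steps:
D(d) = 24 + d² (D(d) = d² + 24 = 24 + d²)
y(N, U) = U*(-2/25 - 18/N) (y(N, U) = U*(-18/N + 2*(-1/25)) = U*(-18/N - 2/25) = U*(-2/25 - 18/N))
b = 740 (b = 9 - (-283 + 448*(-1)) = 9 - (-283 - 448) = 9 - 1*(-731) = 9 + 731 = 740)
1/(y(113, D(-3)) + b) = 1/(-2/25*(24 + (-3)²)*(225 + 113)/113 + 740) = 1/(-2/25*(24 + 9)*1/113*338 + 740) = 1/(-2/25*33*1/113*338 + 740) = 1/(-22308/2825 + 740) = 1/(2068192/2825) = 2825/2068192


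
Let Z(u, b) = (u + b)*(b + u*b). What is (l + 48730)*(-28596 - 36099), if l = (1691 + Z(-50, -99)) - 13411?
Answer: 44367119355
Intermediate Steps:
Z(u, b) = (b + u)*(b + b*u)
l = -734519 (l = (1691 - 99*(-99 - 50 + (-50)² - 99*(-50))) - 13411 = (1691 - 99*(-99 - 50 + 2500 + 4950)) - 13411 = (1691 - 99*7301) - 13411 = (1691 - 722799) - 13411 = -721108 - 13411 = -734519)
(l + 48730)*(-28596 - 36099) = (-734519 + 48730)*(-28596 - 36099) = -685789*(-64695) = 44367119355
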